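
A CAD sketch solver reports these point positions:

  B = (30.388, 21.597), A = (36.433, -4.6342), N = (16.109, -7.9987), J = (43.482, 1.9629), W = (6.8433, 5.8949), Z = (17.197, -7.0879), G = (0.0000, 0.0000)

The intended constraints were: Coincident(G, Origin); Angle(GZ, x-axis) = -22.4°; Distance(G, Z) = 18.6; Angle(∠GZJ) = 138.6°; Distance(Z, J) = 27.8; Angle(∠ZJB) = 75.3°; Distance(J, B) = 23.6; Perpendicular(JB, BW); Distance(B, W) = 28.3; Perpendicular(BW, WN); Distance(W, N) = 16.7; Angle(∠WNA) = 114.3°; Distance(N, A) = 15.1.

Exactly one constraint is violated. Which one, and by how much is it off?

Distance(N, A) = 15.1 — off by 5.50.

G = (0.00, 0.00) ✓; GZ at -22.40° ✓; |GZ| = 18.60 ✓; ∠GZJ = 138.6° ✓; |ZJ| = 27.80 ✓; ∠ZJB = 75.30° ✓; |JB| = 23.60 ✓; ∠(JB, BW) = 90.00° ✓; |BW| = 28.30 ✓; ∠(BW, WN) = 90.00° ✓; |WN| = 16.70 ✓; ∠WNA = 114.3° ✓; |NA| = 20.60 ✗.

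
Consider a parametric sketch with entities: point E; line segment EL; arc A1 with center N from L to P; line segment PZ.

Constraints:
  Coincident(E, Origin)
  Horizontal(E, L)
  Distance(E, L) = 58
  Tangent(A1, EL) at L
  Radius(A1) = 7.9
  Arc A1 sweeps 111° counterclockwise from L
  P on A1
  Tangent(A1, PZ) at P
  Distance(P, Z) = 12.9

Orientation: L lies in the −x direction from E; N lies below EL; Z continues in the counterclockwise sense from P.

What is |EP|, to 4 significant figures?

66.25

The tangent condition forces NL to be normal to EL, so N = L + (0, -7.9) = (-58.00, -7.900). On A1, L sits at bearing 90° from N; a 111° counterclockwise sweep puts P at bearing 201°, so P = N + 7.9·(cos 201°, sin 201°) = (-65.38, -10.73). Then |EP| = |P − E| = 66.25.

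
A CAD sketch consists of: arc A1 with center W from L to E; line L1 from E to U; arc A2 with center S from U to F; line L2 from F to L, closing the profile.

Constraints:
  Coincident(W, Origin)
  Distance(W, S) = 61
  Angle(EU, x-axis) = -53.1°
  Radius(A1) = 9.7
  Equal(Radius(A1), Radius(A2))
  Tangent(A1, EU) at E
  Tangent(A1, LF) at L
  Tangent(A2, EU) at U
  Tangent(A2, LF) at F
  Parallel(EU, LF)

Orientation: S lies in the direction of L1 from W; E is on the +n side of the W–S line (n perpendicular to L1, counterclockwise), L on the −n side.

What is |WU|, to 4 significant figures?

61.77

The slot axis is L1's direction at -53.1°, so u = (cos -53.1°, sin -53.1°) = (0.6004, -0.7997) and n = (−sin -53.1°, cos -53.1°) = (0.7997, 0.6004). W is at the origin and S lies 61.0 along u from W, so S = 61.0·u = (36.63, -48.78). Tangency of A1 to both parallel lines with radius 9.7 puts E and L at W ± 9.7·n: E = (7.757, 5.824), L = (-7.757, -5.824). Equal radii place U and F the same way about S: U = S + 9.7·n = (44.38, -42.96), F = S − 9.7·n = (28.87, -54.60). Then |WU| = |U − W| = 61.77.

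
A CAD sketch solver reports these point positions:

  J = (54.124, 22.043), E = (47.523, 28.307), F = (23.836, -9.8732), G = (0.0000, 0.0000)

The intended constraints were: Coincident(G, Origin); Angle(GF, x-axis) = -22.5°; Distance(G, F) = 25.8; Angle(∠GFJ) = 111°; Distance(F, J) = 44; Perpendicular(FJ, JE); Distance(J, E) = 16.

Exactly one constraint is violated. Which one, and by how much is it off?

Distance(J, E) = 16 — off by 6.90.

G = (0.00, 0.00) ✓; GF at -22.50° ✓; |GF| = 25.80 ✓; ∠GFJ = 111.0° ✓; |FJ| = 44.00 ✓; ∠(FJ, JE) = 90.00° ✓; |JE| = 9.100 ✗.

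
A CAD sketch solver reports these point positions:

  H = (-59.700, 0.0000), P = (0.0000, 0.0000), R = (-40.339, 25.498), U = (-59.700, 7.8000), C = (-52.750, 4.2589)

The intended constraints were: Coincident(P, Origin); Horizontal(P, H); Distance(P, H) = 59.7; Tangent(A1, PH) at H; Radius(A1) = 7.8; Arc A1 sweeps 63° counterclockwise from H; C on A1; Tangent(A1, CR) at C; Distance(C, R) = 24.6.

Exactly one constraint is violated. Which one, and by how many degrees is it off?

Tangent(A1, CR) at C — off by 3.30°.

P = (0.00, 0.00) ✓; P.y = 0.00, H.y = 0.00 ✓; |PH| = 59.70 ✓; ∠(UH, HP) = 90.00° ✓; |UH| = 7.800 ✓; bearing(U→C) − bearing(U→H) = 63.00° ✓; |UC| = 7.800 ✓; ∠(UC, CR) = 93.30° ✗; |CR| = 24.60 ✓.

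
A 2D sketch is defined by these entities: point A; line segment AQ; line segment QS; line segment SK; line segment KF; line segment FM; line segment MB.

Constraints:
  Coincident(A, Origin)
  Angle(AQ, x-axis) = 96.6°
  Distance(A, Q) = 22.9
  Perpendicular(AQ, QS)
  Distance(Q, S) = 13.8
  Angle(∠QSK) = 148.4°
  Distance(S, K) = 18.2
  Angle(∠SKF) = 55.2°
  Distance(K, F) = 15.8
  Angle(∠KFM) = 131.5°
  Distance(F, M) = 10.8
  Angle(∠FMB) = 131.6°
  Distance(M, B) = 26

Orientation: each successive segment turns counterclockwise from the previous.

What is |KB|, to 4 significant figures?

39.28

A is at the origin; AQ runs at 96.6° with length 22.9, so Q = (-2.632, 22.75). The perpendicularity gives QS at right angles to AQ, so QS runs at -173.4°; with |QS| = 13.8, S = (-16.34, 21.16). ∠QSK = 148.4° gives SK at -141.8° from the x-axis; with |SK| = 18.2, K = (-30.64, 9.907). ∠SKF = 55.2° gives KF at -17.00° from the x-axis; with |KF| = 15.8, F = (-15.53, 5.288). ∠KFM = 131.5° gives FM at 31.50° from the x-axis; with |FM| = 10.8, M = (-6.325, 10.93). ∠FMB = 131.6° gives MB at 79.90° from the x-axis; with |MB| = 26.0, B = (-1.766, 36.53). Then |KB| = |B − K| = 39.28.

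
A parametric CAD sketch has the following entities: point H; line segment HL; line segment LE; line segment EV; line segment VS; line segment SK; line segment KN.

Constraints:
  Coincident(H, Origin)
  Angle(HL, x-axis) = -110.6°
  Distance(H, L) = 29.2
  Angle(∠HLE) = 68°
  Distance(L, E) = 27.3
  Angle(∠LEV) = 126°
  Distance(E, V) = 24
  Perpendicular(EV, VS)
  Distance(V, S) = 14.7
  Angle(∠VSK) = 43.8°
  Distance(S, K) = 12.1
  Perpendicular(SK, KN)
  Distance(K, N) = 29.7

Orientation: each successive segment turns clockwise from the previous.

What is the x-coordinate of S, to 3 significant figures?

-13.0

∠LEV = 126.0° gives EV at 83.4° from the x-axis; with |EV| = 24.0, V = (-27.6, 15.0). EV is perpendicular to VS, so VS runs at -6.60°; with |VS| = 14.7, S = (-13.0, 13.3). So S.x = -13.0.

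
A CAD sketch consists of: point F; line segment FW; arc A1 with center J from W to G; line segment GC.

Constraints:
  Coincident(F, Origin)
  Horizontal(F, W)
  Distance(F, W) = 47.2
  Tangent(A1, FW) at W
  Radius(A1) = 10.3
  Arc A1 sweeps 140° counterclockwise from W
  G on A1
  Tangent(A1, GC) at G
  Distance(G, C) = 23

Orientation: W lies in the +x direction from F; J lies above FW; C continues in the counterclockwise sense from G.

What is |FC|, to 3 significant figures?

49.0

F is at the origin; FW is horizontal with |FW| = 47.2 and W on the +x side, so W = (47.2, 0.00). Tangency of A1 to FW means the radius JW is perpendicular to FW, so J = W + (0, 10.3) = (47.2, 10.3). On A1, W sits at bearing -90° from J; a 140° counterclockwise sweep puts G at bearing 50°, so G = J + 10.3·(cos 50°, sin 50°) = (53.8, 18.2). Since A1 is tangent to GC there, JG ⟂ GC, so GC runs along (−sin 50°, cos 50°); with |GC| = 23.0, C = (36.2, 33.0). Then |FC| = |C − F| = 49.0.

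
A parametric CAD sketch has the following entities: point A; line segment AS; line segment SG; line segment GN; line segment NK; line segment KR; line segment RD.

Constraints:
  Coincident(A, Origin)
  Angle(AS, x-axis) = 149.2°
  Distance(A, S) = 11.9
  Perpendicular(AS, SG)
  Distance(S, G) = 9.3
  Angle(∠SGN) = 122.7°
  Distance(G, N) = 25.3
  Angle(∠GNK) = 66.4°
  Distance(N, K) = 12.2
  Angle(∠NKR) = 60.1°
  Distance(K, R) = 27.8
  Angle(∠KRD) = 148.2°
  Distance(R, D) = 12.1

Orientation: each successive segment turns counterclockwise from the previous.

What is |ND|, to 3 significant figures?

32.3

A is at the origin; AS runs at 149.2° with length 11.9, so S = (-10.2, 6.09). The perpendicularity gives SG at right angles to AS, so SG runs at -121°; with |SG| = 9.3, G = (-15.0, -1.90). ∠SGN = 122.7° gives GN at -63.5° from the x-axis; with |GN| = 25.3, N = (-3.69, -24.5). ∠GNK = 66.4° gives NK at 50.1° from the x-axis; with |NK| = 12.2, K = (4.13, -15.2). ∠NKR = 60.1° gives KR at 170° from the x-axis; with |KR| = 27.8, R = (-23.2, -10.4). ∠KRD = 148.2° gives RD at -158° from the x-axis; with |RD| = 12.1, D = (-34.5, -14.8). Then |ND| = |D − N| = 32.3.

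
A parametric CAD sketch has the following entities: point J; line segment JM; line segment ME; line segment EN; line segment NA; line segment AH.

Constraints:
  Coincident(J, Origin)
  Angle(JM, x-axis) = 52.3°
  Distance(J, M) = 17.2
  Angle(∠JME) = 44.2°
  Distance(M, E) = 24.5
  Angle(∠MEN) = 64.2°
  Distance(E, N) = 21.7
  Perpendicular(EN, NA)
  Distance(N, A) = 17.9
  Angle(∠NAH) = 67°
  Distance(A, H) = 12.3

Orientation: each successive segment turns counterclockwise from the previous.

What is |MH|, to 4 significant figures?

8.968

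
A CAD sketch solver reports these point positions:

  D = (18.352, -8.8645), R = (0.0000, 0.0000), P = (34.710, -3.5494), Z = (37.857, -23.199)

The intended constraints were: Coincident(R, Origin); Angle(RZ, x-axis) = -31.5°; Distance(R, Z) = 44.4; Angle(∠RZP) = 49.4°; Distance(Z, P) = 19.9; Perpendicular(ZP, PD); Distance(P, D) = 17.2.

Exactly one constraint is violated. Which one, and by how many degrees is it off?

Perpendicular(ZP, PD) — off by 8.90°.

R = (0.00, 0.00) ✓; RZ at -31.50° ✓; |RZ| = 44.40 ✓; ∠RZP = 49.40° ✓; |ZP| = 19.90 ✓; ∠(ZP, PD) = 98.90° ✗; |PD| = 17.20 ✓.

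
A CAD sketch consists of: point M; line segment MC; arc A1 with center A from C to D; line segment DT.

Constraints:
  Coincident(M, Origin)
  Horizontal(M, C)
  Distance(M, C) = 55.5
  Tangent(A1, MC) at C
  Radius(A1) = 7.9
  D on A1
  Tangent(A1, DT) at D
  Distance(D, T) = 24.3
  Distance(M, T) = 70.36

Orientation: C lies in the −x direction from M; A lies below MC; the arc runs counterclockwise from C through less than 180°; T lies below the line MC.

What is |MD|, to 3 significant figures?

63.9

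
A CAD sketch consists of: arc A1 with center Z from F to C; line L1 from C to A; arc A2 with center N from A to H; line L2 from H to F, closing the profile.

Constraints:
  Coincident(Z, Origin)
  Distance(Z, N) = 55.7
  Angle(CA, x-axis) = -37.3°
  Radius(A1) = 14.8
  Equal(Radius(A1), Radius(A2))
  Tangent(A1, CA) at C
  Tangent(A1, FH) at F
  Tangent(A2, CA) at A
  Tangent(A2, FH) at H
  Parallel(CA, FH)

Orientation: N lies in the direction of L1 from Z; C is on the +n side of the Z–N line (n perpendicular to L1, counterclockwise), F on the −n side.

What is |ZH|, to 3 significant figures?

57.6

The slot axis is L1's direction at -37.3°, so u = (cos -37.3°, sin -37.3°) = (0.795, -0.606) and n = (−sin -37.3°, cos -37.3°) = (0.606, 0.795). Z is at the origin and N lies 55.7 along u from Z, so N = 55.7·u = (44.3, -33.8). Tangency of A1 to both parallel lines with radius 14.8 puts C and F at Z ± 14.8·n: C = (8.97, 11.8), F = (-8.97, -11.8). Equal radii place A and H the same way about N: A = N + 14.8·n = (53.3, -22.0), H = N − 14.8·n = (35.3, -45.5). Then |ZH| = |H − Z| = 57.6.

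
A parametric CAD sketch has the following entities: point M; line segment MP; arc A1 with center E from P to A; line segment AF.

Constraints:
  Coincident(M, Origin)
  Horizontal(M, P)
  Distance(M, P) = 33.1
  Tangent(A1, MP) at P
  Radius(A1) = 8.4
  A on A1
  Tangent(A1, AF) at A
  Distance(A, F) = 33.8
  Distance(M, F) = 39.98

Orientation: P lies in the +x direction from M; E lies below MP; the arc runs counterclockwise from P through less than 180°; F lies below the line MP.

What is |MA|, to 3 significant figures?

25.8

Checks: ∠(EP, PM) = 90.00° ✓; |EP| = 8.400 ✓; |EA| = 8.400 ✓; ∠(EA, AF) = 90.00° ✓; |AF| = 33.80 ✓; |MF| = 39.98 ✓.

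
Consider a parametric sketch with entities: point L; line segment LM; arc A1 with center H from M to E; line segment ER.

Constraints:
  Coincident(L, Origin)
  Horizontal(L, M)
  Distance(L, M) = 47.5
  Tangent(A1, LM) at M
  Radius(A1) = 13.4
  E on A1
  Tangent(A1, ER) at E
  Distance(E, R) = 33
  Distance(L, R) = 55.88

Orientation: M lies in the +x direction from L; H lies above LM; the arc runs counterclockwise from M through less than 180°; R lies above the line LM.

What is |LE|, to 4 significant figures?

61.17

L is at the origin; LM is horizontal with |LM| = 47.5 and M on the +x side, so M = (47.50, 0.000). The tangent condition forces HM to be normal to LM, so H = M + (0, 13.4) = (47.50, 13.40). Since HE ⟂ ER (tangency), |HR| = √(13.4² + 33.0²) = 35.62 regardless of where E sits on A1. So R lies on both circle(L, 55.88) and circle(H, 35.62); the above-LM intersection is R = (32.29, 45.61). E is the foot of the tangent from R: E = (56.57, 23.26).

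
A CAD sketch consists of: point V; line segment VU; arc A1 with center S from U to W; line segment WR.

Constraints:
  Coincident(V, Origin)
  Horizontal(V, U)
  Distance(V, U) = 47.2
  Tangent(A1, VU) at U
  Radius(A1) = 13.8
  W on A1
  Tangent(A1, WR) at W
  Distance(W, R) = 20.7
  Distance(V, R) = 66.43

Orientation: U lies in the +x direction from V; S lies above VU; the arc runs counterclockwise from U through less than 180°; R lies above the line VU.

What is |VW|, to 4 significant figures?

62.98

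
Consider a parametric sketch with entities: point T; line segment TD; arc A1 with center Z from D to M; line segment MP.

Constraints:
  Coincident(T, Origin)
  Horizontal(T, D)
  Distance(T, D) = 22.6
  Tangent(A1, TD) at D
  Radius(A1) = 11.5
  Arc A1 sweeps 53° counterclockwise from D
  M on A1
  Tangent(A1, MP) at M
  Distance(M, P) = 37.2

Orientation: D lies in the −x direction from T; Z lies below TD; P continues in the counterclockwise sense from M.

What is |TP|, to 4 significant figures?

64.11

T is at the origin; T and D share the same y with |TD| = 22.6 and D on the −x side, so D = (-22.60, 0.000). Tangency of A1 to TD means the radius ZD is perpendicular to TD, so Z = D + (0, -11.5) = (-22.60, -11.50). On A1, D sits at bearing 90° from Z; a 53° counterclockwise sweep puts M at bearing 143°, so M = Z + 11.5·(cos 143°, sin 143°) = (-31.78, -4.579). The tangent condition forces ZM to be normal to MP, so MP runs along (−sin 143°, cos 143°); with |MP| = 37.2, P = (-54.17, -34.29). Then |TP| = |P − T| = 64.11.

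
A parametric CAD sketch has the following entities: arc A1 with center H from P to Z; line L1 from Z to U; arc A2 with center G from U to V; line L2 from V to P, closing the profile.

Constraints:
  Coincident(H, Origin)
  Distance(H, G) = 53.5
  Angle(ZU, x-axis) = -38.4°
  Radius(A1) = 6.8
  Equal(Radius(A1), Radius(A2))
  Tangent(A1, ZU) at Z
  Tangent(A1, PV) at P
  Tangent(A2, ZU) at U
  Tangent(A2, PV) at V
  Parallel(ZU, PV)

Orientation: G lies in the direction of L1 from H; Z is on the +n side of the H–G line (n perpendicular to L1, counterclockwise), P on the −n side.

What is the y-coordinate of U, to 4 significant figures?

-27.90

The slot axis is L1's direction at -38.4°, so u = (cos -38.4°, sin -38.4°) = (0.7837, -0.6211) and n = (−sin -38.4°, cos -38.4°) = (0.6211, 0.7837). H is at the origin and G lies 53.5 along u from H, so G = 53.5·u = (41.93, -33.23). Tangency of A1 to both parallel lines with radius 6.8 puts Z and P at H ± 6.8·n: Z = (4.224, 5.329), P = (-4.224, -5.329). Equal radii place U and V the same way about G: U = G + 6.8·n = (46.15, -27.90), V = G − 6.8·n = (37.70, -38.56). So U.y = -27.90.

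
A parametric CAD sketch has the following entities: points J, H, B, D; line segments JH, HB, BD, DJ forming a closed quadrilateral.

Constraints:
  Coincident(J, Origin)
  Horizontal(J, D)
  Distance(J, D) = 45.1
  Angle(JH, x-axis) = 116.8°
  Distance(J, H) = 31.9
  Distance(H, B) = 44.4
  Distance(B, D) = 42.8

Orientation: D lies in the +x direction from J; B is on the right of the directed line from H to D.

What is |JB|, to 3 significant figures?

12.6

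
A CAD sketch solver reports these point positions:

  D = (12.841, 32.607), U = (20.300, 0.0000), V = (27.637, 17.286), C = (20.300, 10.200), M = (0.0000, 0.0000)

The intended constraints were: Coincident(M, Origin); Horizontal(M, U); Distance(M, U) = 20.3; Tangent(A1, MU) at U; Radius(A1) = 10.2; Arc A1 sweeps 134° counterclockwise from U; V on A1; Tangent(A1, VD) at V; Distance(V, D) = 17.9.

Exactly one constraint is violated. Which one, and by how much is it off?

Distance(V, D) = 17.9 — off by 3.40.

M = (0.00, 0.00) ✓; M.y = 0.00, U.y = 0.00 ✓; |MU| = 20.30 ✓; ∠(CU, UM) = 90.00° ✓; |CU| = 10.20 ✓; bearing(C→V) − bearing(C→U) = 134.0° ✓; |CV| = 10.20 ✓; ∠(CV, VD) = 90.00° ✓; |VD| = 21.30 ✗.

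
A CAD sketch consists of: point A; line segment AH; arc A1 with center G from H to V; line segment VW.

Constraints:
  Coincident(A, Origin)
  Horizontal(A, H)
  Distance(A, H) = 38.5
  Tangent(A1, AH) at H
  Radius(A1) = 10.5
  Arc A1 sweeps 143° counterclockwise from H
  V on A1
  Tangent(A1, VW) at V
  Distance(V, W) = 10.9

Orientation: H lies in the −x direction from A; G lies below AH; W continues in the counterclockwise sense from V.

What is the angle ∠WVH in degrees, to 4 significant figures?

108.5°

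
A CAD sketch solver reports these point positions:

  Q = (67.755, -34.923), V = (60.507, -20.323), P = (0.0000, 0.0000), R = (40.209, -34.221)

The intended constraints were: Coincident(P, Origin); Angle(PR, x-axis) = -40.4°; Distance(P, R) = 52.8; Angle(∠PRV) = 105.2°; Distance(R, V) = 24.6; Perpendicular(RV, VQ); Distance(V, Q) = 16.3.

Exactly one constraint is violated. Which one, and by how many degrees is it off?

Perpendicular(RV, VQ) — off by 8.00°.

P = (0.00, 0.00) ✓; PR at -40.40° ✓; |PR| = 52.80 ✓; ∠PRV = 105.2° ✓; |RV| = 24.60 ✓; ∠(RV, VQ) = 98.00° ✗; |VQ| = 16.30 ✓.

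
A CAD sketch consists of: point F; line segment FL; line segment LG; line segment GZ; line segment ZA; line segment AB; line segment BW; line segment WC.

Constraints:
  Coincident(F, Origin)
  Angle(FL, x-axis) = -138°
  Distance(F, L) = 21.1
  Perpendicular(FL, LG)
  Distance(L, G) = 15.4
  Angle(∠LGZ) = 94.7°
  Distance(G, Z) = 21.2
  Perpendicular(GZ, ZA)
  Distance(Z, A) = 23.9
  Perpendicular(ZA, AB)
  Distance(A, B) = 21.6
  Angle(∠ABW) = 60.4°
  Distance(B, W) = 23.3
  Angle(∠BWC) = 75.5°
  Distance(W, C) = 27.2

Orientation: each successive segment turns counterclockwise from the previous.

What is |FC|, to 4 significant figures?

12.18

F is at the origin; FL runs at -138.0° with length 21.1, so L = (-15.68, -14.12). FL ⟂ LG, so LG runs at -48.00°; with |LG| = 15.4, G = (-5.376, -25.56). ∠LGZ = 94.7° gives GZ at 37.30° from the x-axis; with |GZ| = 21.2, Z = (11.49, -12.72). GZ ⟂ ZA, so ZA runs at 127.3°; with |ZA| = 23.9, A = (-2.995, 6.296). ZA is perpendicular to AB, so AB runs at -142.7°; with |AB| = 21.6, B = (-20.18, -6.794). ∠ABW = 60.4° gives BW at -23.10° from the x-axis; with |BW| = 23.3, W = (1.255, -15.94). ∠BWC = 75.5° gives WC at 81.40° from the x-axis; with |WC| = 27.2, C = (5.322, 10.96). Then |FC| = |C − F| = 12.18.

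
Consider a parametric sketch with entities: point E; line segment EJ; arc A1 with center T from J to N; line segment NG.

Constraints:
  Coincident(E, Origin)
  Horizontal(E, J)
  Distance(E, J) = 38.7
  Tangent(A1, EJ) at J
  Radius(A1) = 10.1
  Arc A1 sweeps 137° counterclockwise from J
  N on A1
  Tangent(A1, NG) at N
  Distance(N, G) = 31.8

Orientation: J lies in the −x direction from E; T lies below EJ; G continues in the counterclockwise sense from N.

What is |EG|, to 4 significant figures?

45.09

On A1, J sits at bearing 90° from T; a 137° counterclockwise sweep puts N at bearing 227°, so N = T + 10.1·(cos 227°, sin 227°) = (-45.59, -17.49). Since A1 is tangent to NG there, TN ⟂ NG, so NG runs along (−sin 227°, cos 227°); with |NG| = 31.8, G = (-22.33, -39.17). Then |EG| = |G − E| = 45.09.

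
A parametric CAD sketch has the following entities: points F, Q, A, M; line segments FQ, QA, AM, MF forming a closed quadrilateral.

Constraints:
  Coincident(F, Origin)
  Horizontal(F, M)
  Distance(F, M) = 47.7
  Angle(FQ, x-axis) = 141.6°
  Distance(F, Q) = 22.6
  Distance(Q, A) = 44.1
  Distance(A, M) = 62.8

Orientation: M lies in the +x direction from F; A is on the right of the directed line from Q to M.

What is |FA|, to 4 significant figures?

30.07

Checks: FQ at 141.6° ✓; |QA| = 44.10 ✓; |AM| = 62.80 ✓.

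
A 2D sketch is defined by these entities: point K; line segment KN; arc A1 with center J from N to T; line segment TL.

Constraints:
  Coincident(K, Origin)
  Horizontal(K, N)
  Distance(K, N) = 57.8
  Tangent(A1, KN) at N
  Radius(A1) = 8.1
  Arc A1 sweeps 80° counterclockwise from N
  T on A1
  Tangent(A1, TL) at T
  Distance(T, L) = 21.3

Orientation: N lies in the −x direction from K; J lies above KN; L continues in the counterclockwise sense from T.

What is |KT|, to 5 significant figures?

50.271

Since A1 is tangent to KN there, JN ⟂ KN, so J = N + (0, 8.1) = (-57.800, 8.1000). On A1, N sits at bearing -90° from J; an 80° counterclockwise sweep puts T at bearing -10°, so T = J + 8.1·(cos -10°, sin -10°) = (-49.823, 6.6934). Then |KT| = |T − K| = 50.271.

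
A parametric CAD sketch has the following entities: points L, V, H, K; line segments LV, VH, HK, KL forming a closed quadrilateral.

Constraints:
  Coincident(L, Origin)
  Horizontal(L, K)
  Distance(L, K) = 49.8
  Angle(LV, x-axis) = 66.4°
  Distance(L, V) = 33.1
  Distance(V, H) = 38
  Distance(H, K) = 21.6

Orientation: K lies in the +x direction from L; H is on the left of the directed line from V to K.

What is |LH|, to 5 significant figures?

54.679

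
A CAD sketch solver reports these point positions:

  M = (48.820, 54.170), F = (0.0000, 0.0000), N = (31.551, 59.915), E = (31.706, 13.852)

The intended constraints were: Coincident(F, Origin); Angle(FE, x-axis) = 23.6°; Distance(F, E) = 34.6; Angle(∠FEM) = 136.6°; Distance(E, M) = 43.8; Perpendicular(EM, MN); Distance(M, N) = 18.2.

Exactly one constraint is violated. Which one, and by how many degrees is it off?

Perpendicular(EM, MN) — off by 4.60°.

F = (0.00, 0.00) ✓; FE at 23.60° ✓; |FE| = 34.60 ✓; ∠FEM = 136.6° ✓; |EM| = 43.80 ✓; ∠(EM, MN) = 94.60° ✗; |MN| = 18.20 ✓.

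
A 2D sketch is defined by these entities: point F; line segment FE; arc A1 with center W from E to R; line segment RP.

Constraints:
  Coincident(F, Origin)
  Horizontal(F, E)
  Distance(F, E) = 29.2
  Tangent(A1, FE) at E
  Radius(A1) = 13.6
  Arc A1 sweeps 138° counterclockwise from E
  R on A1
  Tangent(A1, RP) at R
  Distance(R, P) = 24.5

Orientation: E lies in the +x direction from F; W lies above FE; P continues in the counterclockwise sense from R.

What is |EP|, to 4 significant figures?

41.12

F is at the origin; FE is horizontal with |FE| = 29.2 and E on the +x side, so E = (29.20, 0.000). The tangent condition forces WE to be normal to FE, so W = E + (0, 13.6) = (29.20, 13.60). On A1, E sits at bearing -90° from W; a 138° counterclockwise sweep puts R at bearing 48°, so R = W + 13.6·(cos 48°, sin 48°) = (38.30, 23.71). Tangency of A1 to RP means the radius WR is perpendicular to RP, so RP runs along (−sin 48°, cos 48°); with |RP| = 24.5, P = (20.09, 40.10). Then |EP| = |P − E| = 41.12.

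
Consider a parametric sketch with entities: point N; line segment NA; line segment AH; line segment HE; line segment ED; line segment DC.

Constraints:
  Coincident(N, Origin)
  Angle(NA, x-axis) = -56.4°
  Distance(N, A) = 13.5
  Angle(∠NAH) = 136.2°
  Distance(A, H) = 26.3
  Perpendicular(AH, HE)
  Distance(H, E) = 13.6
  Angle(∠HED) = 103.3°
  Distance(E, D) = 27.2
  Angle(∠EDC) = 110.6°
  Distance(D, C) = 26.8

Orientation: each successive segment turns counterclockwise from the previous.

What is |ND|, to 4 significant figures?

14.22

AH is perpendicular to HE, so HE runs at 77.40°; with |HE| = 13.6, E = (36.10, -3.709). ∠HED = 103.3° gives ED at 154.1° from the x-axis; with |ED| = 27.2, D = (11.64, 8.172). Then |ND| = |D − N| = 14.22.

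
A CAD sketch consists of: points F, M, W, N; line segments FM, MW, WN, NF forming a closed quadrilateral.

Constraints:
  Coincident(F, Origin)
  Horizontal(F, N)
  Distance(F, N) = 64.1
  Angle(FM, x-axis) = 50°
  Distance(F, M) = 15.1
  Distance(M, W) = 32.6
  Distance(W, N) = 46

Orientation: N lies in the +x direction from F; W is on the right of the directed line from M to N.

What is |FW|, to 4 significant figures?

28.84

Checks: |MW| = 32.60 ✓; |WN| = 46.00 ✓.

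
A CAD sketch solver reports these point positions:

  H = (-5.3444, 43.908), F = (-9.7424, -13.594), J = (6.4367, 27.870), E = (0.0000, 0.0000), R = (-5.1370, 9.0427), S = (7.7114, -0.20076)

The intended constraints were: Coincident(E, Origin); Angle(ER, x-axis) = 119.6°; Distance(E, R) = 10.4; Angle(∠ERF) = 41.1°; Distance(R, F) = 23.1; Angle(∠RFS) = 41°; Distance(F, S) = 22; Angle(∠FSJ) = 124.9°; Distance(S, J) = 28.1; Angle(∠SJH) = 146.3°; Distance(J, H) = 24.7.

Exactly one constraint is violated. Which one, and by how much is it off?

Distance(J, H) = 24.7 — off by 4.80.

E = (0.00, 0.00) ✓; ER at 119.6° ✓; |ER| = 10.40 ✓; ∠ERF = 41.10° ✓; |RF| = 23.10 ✓; ∠RFS = 41.00° ✓; |FS| = 22.00 ✓; ∠FSJ = 124.9° ✓; |SJ| = 28.10 ✓; ∠SJH = 146.3° ✓; |JH| = 19.90 ✗.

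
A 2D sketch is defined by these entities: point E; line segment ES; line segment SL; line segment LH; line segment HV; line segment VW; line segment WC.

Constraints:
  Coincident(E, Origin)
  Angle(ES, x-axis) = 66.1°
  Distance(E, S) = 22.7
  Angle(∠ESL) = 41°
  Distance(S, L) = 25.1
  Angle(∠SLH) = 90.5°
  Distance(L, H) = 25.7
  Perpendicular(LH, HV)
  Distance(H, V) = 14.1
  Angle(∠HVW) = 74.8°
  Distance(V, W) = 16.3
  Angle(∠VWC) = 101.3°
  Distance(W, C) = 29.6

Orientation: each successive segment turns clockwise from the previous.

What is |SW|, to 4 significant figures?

18.36

LH ⟂ HV, so HV runs at 107.6°; with |HV| = 14.1, V = (-12.18, 2.432). ∠HVW = 74.8° gives VW at 2.400° from the x-axis; with |VW| = 16.3, W = (4.102, 3.115). Then |SW| = |W − S| = 18.36.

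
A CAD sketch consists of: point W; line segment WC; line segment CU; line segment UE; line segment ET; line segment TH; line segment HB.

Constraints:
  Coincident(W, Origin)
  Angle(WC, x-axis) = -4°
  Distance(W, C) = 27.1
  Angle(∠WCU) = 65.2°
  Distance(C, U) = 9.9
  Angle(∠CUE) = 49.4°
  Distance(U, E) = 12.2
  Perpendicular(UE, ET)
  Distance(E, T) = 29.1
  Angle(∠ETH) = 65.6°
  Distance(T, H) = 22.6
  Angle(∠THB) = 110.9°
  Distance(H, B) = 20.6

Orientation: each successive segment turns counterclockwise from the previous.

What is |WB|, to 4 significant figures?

29.73

W is at the origin; WC runs at -4.0° with length 27.1, so C = (27.03, -1.890). ∠WCU = 65.2° gives CU at 110.8° from the x-axis; with |CU| = 9.9, U = (23.52, 7.364). ∠CUE = 49.4° gives UE at -118.6° from the x-axis; with |UE| = 12.2, E = (17.68, -3.347). UE is perpendicular to ET, so ET runs at -28.60°; with |ET| = 29.1, T = (43.23, -17.28). ∠ETH = 65.6° gives TH at 85.80° from the x-axis; with |TH| = 22.6, H = (44.88, 5.262). ∠THB = 110.9° gives HB at 154.9° from the x-axis; with |HB| = 20.6, B = (26.23, 14.00). Then |WB| = |B − W| = 29.73.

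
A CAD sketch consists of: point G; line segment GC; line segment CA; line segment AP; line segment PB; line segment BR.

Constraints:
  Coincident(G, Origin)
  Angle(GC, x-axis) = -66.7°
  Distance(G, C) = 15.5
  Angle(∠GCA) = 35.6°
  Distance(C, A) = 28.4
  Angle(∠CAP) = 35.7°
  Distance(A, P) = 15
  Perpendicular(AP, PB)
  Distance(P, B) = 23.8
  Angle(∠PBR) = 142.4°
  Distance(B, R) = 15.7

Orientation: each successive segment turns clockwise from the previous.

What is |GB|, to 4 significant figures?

22.13

G is at the origin; GC runs at -66.7° with length 15.5, so C = (6.131, -14.24). ∠GCA = 35.6° gives CA at 148.9° from the x-axis; with |CA| = 28.4, A = (-18.19, 0.4336). ∠CAP = 35.7° gives AP at 4.600° from the x-axis; with |AP| = 15.0, P = (-3.235, 1.637). AP is perpendicular to PB, so PB runs at -85.40°; with |PB| = 23.8, B = (-1.327, -22.09). Then |GB| = |B − G| = 22.13.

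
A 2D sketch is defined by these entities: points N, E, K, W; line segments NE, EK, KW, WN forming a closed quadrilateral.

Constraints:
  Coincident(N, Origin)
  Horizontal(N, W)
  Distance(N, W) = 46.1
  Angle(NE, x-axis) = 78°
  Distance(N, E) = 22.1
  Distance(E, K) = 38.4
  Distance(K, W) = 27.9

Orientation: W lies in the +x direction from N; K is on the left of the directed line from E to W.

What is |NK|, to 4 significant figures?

50.73

Checks: |EK| = 38.40 ✓; |KW| = 27.90 ✓.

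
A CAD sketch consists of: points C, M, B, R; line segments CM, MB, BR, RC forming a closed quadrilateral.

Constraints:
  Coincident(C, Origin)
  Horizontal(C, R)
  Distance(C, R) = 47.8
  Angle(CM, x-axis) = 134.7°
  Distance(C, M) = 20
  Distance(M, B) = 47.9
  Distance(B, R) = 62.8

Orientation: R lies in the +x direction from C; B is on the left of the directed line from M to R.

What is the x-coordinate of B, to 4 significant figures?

14.08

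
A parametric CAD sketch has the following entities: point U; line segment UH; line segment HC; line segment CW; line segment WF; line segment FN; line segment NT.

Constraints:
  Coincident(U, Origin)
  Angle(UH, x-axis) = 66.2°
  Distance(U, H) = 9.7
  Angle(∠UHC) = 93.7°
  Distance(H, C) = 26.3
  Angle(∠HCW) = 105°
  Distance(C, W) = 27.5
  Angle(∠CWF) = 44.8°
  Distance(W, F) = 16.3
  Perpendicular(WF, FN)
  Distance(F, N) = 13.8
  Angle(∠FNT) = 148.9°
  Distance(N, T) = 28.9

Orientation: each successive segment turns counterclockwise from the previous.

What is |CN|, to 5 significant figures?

6.4368

∠CWF = 44.8° gives WF at 2.7000° from the x-axis; with |WF| = 16.3, F = (-21.711, 1.5118). The perpendicularity gives FN at right angles to WF, so FN runs at 92.700°; with |FN| = 13.8, N = (-22.361, 15.296). Then |CN| = |N − C| = 6.4368.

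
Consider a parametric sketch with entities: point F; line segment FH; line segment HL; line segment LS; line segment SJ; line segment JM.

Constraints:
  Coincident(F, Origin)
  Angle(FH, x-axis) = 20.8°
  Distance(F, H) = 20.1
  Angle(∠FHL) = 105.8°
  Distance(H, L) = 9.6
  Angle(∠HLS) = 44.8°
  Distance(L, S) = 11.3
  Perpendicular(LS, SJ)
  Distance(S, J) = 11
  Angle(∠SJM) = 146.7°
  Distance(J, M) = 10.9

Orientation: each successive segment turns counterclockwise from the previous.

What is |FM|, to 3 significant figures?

30.0

LS ⟂ SJ, so SJ runs at -39.8°; with |SJ| = 11.0, J = (19.2, 0.978). ∠SJM = 146.7° gives JM at -6.50° from the x-axis; with |JM| = 10.9, M = (30.0, -0.256). Then |FM| = |M − F| = 30.0.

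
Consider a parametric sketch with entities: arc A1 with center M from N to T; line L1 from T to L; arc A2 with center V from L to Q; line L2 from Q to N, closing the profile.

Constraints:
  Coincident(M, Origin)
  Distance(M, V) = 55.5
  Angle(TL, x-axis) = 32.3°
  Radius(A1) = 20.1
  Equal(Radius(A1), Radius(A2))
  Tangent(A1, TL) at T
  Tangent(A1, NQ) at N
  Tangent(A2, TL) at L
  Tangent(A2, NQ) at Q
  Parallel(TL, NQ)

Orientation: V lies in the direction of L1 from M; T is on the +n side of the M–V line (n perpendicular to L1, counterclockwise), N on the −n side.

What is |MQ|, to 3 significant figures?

59.0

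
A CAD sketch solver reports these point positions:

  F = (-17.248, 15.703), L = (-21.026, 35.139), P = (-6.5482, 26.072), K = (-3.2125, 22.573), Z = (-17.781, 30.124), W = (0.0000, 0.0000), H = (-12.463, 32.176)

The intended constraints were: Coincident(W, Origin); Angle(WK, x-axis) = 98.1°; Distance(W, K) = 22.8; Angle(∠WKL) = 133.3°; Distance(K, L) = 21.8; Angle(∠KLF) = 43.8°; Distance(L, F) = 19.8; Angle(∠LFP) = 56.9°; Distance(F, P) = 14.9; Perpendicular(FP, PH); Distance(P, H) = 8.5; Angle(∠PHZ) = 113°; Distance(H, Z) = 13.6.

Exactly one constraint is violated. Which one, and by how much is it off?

Distance(H, Z) = 13.6 — off by 7.90.

W = (0.00, 0.00) ✓; WK at 98.10° ✓; |WK| = 22.80 ✓; ∠WKL = 133.3° ✓; |KL| = 21.80 ✓; ∠KLF = 43.80° ✓; |LF| = 19.80 ✓; ∠LFP = 56.90° ✓; |FP| = 14.90 ✓; ∠(FP, PH) = 90.00° ✓; |PH| = 8.500 ✓; ∠PHZ = 113.0° ✓; |HZ| = 5.700 ✗.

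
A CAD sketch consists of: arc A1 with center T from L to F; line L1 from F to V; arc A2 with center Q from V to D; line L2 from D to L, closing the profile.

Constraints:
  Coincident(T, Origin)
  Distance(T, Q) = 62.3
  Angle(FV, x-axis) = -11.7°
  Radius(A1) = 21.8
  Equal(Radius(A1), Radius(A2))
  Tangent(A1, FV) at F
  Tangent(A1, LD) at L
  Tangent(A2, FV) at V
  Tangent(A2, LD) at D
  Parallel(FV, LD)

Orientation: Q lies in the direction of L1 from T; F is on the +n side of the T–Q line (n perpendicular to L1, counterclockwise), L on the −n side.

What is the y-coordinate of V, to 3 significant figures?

8.71

Tangency of A1 to both parallel lines with radius 21.8 puts F and L at T ± 21.8·n: F = (4.42, 21.3), L = (-4.42, -21.3). Equal radii place V and D the same way about Q: V = Q + 21.8·n = (65.4, 8.71), D = Q − 21.8·n = (56.6, -34.0). So V.y = 8.71.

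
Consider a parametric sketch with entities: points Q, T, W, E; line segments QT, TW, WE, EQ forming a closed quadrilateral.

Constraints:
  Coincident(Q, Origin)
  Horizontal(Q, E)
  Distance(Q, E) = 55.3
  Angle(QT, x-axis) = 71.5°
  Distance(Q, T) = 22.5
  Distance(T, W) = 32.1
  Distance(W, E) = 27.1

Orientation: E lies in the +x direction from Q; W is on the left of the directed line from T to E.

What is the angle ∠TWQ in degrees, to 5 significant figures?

28.214°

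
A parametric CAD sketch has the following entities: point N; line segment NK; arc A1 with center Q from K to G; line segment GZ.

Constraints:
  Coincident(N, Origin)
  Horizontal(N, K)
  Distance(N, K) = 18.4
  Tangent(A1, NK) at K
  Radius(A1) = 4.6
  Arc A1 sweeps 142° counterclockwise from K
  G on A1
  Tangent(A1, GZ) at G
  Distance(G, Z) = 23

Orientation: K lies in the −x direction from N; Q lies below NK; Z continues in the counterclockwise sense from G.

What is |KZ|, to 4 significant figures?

27.11

On A1, K sits at bearing 90° from Q; a 142° counterclockwise sweep puts G at bearing 232°, so G = Q + 4.6·(cos 232°, sin 232°) = (-21.23, -8.225). The tangent condition forces QG to be normal to GZ, so GZ runs along (−sin 232°, cos 232°); with |GZ| = 23.0, Z = (-3.108, -22.39). Then |KZ| = |Z − K| = 27.11.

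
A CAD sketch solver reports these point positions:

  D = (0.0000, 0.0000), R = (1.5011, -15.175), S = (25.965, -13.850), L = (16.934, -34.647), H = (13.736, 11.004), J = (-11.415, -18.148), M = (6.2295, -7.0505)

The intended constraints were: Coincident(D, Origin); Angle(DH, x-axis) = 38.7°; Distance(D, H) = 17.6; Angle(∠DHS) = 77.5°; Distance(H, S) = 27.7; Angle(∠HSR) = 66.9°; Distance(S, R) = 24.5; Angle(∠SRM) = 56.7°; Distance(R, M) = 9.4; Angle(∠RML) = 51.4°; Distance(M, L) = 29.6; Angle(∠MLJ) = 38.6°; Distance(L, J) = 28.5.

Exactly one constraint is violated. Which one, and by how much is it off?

Distance(L, J) = 28.5 — off by 4.30.

D = (0.00, 0.00) ✓; DH at 38.70° ✓; |DH| = 17.60 ✓; ∠DHS = 77.50° ✓; |HS| = 27.70 ✓; ∠HSR = 66.90° ✓; |SR| = 24.50 ✓; ∠SRM = 56.70° ✓; |RM| = 9.400 ✓; ∠RML = 51.40° ✓; |ML| = 29.60 ✓; ∠MLJ = 38.60° ✓; |LJ| = 32.80 ✗.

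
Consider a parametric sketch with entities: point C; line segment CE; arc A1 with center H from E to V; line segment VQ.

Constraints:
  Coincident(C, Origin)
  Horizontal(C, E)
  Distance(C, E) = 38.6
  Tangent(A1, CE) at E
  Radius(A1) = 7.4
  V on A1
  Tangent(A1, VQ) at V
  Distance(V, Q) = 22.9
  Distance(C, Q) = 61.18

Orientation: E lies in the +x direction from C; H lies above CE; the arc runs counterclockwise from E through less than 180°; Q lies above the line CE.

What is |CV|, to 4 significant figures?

45.15

C is at the origin; CE is horizontal with |CE| = 38.6 and E on the +x side, so E = (38.60, 0.000). The tangent condition forces HE to be normal to CE, so H = E + (0, 7.4) = (38.60, 7.400). Since HV ⟂ VQ (tangency), |HQ| = √(7.4² + 22.9²) = 24.07 regardless of where V sits on A1. So Q lies on both circle(C, 61.18) and circle(H, 24.07); the above-CE intersection is Q = (56.49, 23.50). V is the foot of the tangent from Q: V = (45.00, 3.689).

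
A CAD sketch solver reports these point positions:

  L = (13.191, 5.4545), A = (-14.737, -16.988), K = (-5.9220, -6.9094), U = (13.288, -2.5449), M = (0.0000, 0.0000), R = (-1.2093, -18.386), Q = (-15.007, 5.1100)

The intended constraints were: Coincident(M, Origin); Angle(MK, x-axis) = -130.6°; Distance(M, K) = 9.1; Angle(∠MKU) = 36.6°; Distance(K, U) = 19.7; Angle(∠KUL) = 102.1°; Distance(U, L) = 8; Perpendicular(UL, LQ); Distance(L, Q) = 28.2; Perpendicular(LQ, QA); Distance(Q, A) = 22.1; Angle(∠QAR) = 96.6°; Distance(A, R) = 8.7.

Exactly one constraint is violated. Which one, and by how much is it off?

Distance(A, R) = 8.7 — off by 4.90.

M = (0.00, 0.00) ✓; MK at -130.6° ✓; |MK| = 9.100 ✓; ∠MKU = 36.60° ✓; |KU| = 19.70 ✓; ∠KUL = 102.1° ✓; |UL| = 8.000 ✓; ∠(UL, LQ) = 90.01° ✓; |LQ| = 28.20 ✓; ∠(LQ, QA) = 90.00° ✓; |QA| = 22.10 ✓; ∠QAR = 96.60° ✓; |AR| = 13.60 ✗.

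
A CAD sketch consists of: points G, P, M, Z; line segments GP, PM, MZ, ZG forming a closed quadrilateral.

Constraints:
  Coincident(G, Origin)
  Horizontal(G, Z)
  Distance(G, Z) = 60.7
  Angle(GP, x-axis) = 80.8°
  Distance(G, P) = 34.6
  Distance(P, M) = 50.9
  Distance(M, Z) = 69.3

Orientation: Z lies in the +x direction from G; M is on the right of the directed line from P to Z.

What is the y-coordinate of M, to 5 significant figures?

-15.200

Checks: |PM| = 50.90 ✓; |MZ| = 69.30 ✓.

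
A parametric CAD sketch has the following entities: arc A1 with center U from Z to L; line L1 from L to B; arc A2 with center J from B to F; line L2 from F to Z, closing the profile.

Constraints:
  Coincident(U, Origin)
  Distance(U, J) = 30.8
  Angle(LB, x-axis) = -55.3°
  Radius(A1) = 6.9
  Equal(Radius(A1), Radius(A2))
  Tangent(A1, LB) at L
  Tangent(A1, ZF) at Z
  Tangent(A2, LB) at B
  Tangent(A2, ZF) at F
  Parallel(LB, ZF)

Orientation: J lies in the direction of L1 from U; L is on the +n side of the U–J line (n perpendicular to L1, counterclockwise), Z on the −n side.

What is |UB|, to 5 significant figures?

31.563

Tangency of A1 to both parallel lines with radius 6.9 puts L and Z at U ± 6.9·n: L = (5.6728, 3.9280), Z = (-5.6728, -3.9280). Equal radii place B and F the same way about J: B = J + 6.9·n = (23.207, -21.394), F = J − 6.9·n = (11.861, -29.250). Then |UB| = |B − U| = 31.563.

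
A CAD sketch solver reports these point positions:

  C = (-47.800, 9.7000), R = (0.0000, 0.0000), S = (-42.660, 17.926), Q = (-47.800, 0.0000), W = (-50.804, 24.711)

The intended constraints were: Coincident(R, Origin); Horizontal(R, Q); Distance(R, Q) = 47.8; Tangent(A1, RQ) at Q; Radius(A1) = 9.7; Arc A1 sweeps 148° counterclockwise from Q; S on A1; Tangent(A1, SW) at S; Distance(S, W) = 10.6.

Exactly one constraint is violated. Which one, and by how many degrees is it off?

Tangent(A1, SW) at S — off by 7.80°.

R = (0.00, 0.00) ✓; R.y = 0.00, Q.y = 0.00 ✓; |RQ| = 47.80 ✓; ∠(CQ, QR) = 90.00° ✓; |CQ| = 9.700 ✓; bearing(C→S) − bearing(C→Q) = 148.0° ✓; |CS| = 9.700 ✓; ∠(CS, SW) = 97.80° ✗; |SW| = 10.60 ✓.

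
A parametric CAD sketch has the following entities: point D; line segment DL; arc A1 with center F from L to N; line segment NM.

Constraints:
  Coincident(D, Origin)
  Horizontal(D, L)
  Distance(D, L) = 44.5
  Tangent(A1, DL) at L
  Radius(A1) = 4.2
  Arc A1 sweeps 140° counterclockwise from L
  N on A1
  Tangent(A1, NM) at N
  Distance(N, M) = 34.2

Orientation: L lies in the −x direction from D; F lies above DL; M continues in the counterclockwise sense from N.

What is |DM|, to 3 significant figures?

74.1

D is at the origin; D and L share the same y with |DL| = 44.5 and L on the −x side, so L = (-44.5, 0.00). Tangency of A1 to DL means the radius FL is perpendicular to DL, so F = L + (0, 4.2) = (-44.5, 4.20). On A1, L sits at bearing -90° from F; a 140° counterclockwise sweep puts N at bearing 50°, so N = F + 4.2·(cos 50°, sin 50°) = (-41.8, 7.42). A1 meets NM tangentially, so FN is at right angles to NM, so NM runs along (−sin 50°, cos 50°); with |NM| = 34.2, M = (-68.0, 29.4). Then |DM| = |M − D| = 74.1.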